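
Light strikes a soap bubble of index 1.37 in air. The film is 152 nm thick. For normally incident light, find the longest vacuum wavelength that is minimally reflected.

At the upper boundary (n = 1.0 to n = 1.37) the reflected ray undergoes a half-wave phase shift.
At the lower boundary (n = 1.37 to n = 1.0) the reflected ray undergoes no phase shift.
The two reflections differ by half a wavelength.
With one net inversion, destructive interference in reflection requires 2 n t = m λ.
λ = 2 n t / m. The longest wavelength is m = 1: λ = 2 × 1.37 × 152 / 1.00 = 416 nm.

416 nm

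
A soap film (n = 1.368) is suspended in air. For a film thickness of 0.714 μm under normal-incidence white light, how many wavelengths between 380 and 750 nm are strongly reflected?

2

Ray reflecting at the top interface goes from n = 1.0 toward n = 1.368: a half-wave phase shift.
Bottom surface (1.368 → 1.0): reflection off a lower-index medium gives no phase shift.
Net: one phase inversion between the two reflected rays.
With one net inversion, constructive interference in reflection requires 2 n t = (m + ½) λ.
λ = 2 n t / (m + ½) = 1954 / (m + ½) nm.
m=2: 781 nm (IR); m=3: 558 nm (visible); m=4: 434 nm (visible); m=5: 355 nm (UV).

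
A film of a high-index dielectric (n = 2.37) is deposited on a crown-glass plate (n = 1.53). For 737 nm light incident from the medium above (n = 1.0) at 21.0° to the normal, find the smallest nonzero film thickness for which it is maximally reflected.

78.6 nm

Ray reflecting at the top interface goes from n = 1.0 toward n = 2.37: a half-wave phase shift.
Bottom surface (2.37 → 1.53): reflection off a lower-index medium gives no phase shift.
Exactly one π shift → a net half-wave offset.
So the condition for constructive reflection is 2 n t cos θ_r = (m + ½) λ.
Snell's law: 1.0 sin 21.0° = 2.37 sin θ_r → sin θ_r = 0.151, cos θ_r = 0.989.
Minimum at m = 0: t = λ / (4 n cos θ_r) = 737 / (4 × 2.37 × 0.989) = 78.6 nm.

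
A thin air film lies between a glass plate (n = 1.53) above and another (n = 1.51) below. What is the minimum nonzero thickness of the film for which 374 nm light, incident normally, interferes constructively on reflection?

At the upper boundary (n = 1.53 to n = 1.0) the reflected ray undergoes no phase shift.
Bottom surface (1.0 → 1.51): reflection off a higher-index medium gives a half-wave phase shift.
Net: one phase inversion between the two reflected rays.
With one net inversion, constructive interference in reflection requires 2 n t = (m + ½) λ.
Minimum at m = 0: t = λ / (4 n) = 374 / (4 × 1.0) = 93.5 nm.

93.5 nm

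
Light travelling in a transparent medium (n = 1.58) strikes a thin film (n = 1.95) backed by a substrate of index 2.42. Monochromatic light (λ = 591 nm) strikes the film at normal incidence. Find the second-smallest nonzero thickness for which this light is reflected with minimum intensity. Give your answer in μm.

0.227 μm

Top surface (1.58 → 1.95): reflection off a higher-index medium gives a half-wave phase shift.
Ray reflecting at the bottom interface goes from n = 1.95 toward n = 2.42: a half-wave phase shift.
Net: no relative phase inversion (both shifts match).
With no net inversion, destructive interference in reflection requires 2 n t = (m + ½) λ.
The second-smallest nonzero thickness corresponds to m = 1: t = (m + ½) λ / (2 n) = 1.50 × 591 / (2 × 1.95) = 227 nm.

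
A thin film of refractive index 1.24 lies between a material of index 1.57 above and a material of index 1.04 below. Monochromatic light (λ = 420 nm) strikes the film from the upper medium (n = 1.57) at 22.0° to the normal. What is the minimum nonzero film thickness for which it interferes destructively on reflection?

Ray reflecting at the top interface goes from n = 1.57 toward n = 1.24: no phase shift.
Ray reflecting at the bottom interface goes from n = 1.24 toward n = 1.04: no phase shift.
Net: no relative phase inversion (both shifts match).
So the condition for destructive reflection is 2 n t cos θ_r = (m + ½) λ.
Snell's law: 1.57 sin 22.0° = 1.24 sin θ_r → sin θ_r = 0.474, cos θ_r = 0.880.
Minimum at m = 0: t = λ / (4 n cos θ_r) = 420 / (4 × 1.24 × 0.880) = 96.2 nm.

96.2 nm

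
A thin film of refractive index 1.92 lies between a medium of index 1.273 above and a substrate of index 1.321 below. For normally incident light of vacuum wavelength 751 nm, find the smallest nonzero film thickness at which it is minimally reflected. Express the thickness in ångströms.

At the upper boundary (n = 1.273 to n = 1.92) the reflected ray undergoes a half-wave phase shift.
At the lower boundary (n = 1.92 to n = 1.321) the reflected ray undergoes no phase shift.
Exactly one π shift → a net half-wave offset.
So the condition for destructive reflection is 2 n t = m λ.
Minimum nonzero at m = 1: t = λ / (2 n) = 751 / (2 × 1.92) = 196 nm.

1956 Å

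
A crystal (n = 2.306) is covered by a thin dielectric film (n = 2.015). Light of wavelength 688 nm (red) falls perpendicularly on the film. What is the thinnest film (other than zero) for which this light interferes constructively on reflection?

171 nm

Top surface (1.0 → 2.015): reflection off a higher-index medium gives a half-wave phase shift.
At the lower boundary (n = 2.015 to n = 2.306) the reflected ray undergoes a half-wave phase shift.
The two reflections carry the same phase change, so no net offset.
With no net inversion, constructive interference in reflection requires 2 n t = m λ.
Minimum nonzero at m = 1: t = λ / (2 n) = 688 / (2 × 2.015) = 171 nm.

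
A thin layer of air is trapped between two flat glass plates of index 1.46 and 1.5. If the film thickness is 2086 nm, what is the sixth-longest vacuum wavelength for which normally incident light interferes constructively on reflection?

Ray reflecting at the top interface goes from n = 1.46 toward n = 1.0: no phase shift.
Bottom surface (1.0 → 1.5): reflection off a higher-index medium gives a half-wave phase shift.
Exactly one π shift → a net half-wave offset.
With one net inversion, constructive interference in reflection requires 2 n t = (m + ½) λ.
λ = 2 n t / (m + ½). The sixth-longest wavelength is m = 5: λ = 2 × 1.0 × 2086 / 5.50 = 759 nm.

759 nm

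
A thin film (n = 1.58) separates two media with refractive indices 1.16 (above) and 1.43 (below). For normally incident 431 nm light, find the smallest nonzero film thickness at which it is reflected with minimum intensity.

Top surface (1.16 → 1.58): reflection off a higher-index medium gives a half-wave phase shift.
Ray reflecting at the bottom interface goes from n = 1.58 toward n = 1.43: no phase shift.
Exactly one π shift → a net half-wave offset.
With one net inversion, destructive interference in reflection requires 2 n t = m λ.
Minimum nonzero at m = 1: t = λ / (2 n) = 431 / (2 × 1.58) = 136 nm.

136 nm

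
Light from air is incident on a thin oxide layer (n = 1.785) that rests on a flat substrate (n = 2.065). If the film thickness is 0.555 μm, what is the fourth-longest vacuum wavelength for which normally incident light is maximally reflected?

At the upper boundary (n = 1.0 to n = 1.785) the reflected ray undergoes a half-wave phase shift.
At the lower boundary (n = 1.785 to n = 2.065) the reflected ray undergoes a half-wave phase shift.
Zero or two π shifts → no net half-wave offset.
For strong reflection here: 2 n t = m λ.
λ = 2 n t / m. The fourth-longest wavelength is m = 4: λ = 2 × 1.785 × 555 / 4.00 = 495 nm.

495 nm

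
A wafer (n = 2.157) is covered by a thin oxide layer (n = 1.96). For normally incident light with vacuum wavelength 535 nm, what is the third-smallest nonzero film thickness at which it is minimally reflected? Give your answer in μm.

0.341 μm

Ray reflecting at the top interface goes from n = 1.0 toward n = 1.96: a half-wave phase shift.
At the lower boundary (n = 1.96 to n = 2.157) the reflected ray undergoes a half-wave phase shift.
Zero or two π shifts → no net half-wave offset.
With no net inversion, destructive interference in reflection requires 2 n t = (m + ½) λ.
The third-smallest nonzero thickness corresponds to m = 2: t = (m + ½) λ / (2 n) = 2.50 × 535 / (2 × 1.96) = 341 nm.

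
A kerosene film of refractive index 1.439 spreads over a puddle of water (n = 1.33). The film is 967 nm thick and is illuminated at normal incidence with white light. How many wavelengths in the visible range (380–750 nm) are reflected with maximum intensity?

Top surface (1.0 → 1.439): reflection off a higher-index medium gives a half-wave phase shift.
Ray reflecting at the bottom interface goes from n = 1.439 toward n = 1.33: no phase shift.
The two reflections differ by half a wavelength.
So the condition for constructive reflection is 2 n t = (m + ½) λ.
λ = 2 n t / (m + ½) = 2783 / (m + ½) nm.
m=3: 795 nm (IR); m=4: 618 nm (visible); m=5: 506 nm (visible); m=6: 428 nm (visible); m=7: 371 nm (UV).

3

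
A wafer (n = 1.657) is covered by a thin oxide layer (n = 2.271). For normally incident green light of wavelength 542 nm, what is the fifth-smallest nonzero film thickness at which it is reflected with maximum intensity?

537 nm

Ray reflecting at the top interface goes from n = 1.0 toward n = 2.271: a half-wave phase shift.
Bottom surface (2.271 → 1.657): reflection off a lower-index medium gives no phase shift.
The two reflections differ by half a wavelength.
With one net inversion, constructive interference in reflection requires 2 n t = (m + ½) λ.
The fifth-smallest nonzero thickness corresponds to m = 4: t = (m + ½) λ / (2 n) = 4.50 × 542 / (2 × 2.271) = 537 nm.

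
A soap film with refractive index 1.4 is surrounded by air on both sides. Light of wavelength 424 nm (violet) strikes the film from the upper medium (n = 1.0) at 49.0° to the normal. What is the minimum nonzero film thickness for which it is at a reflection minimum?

Ray reflecting at the top interface goes from n = 1.0 toward n = 1.4: a half-wave phase shift.
Bottom surface (1.4 → 1.0): reflection off a lower-index medium gives no phase shift.
The two reflections differ by half a wavelength.
With one net inversion, destructive interference in reflection requires 2 n t cos θ_r = m λ.
Snell's law: 1.0 sin 49.0° = 1.4 sin θ_r → sin θ_r = 0.539, cos θ_r = 0.842.
Minimum nonzero at m = 1: t = λ / (2 n cos θ_r) = 424 / (2 × 1.4 × 0.842) = 180 nm.

180 nm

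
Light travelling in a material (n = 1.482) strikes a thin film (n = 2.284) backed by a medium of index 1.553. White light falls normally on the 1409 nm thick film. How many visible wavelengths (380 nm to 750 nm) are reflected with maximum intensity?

8

Ray reflecting at the top interface goes from n = 1.482 toward n = 2.284: a half-wave phase shift.
Ray reflecting at the bottom interface goes from n = 2.284 toward n = 1.553: no phase shift.
Net: one phase inversion between the two reflected rays.
With one net inversion, constructive interference in reflection requires 2 n t = (m + ½) λ.
λ = 2 n t / (m + ½) = 6436 / (m + ½) nm.
m=8: 757 nm (IR); m=9: 678 nm (visible); m=10: 613 nm (visible); m=11: 560 nm (visible); m=12: 515 nm (visible); m=13: 477 nm (visible); m=14: 444 nm (visible); m=15: 415 nm (visible); m=16: 390 nm (visible); m=17: 368 nm (UV).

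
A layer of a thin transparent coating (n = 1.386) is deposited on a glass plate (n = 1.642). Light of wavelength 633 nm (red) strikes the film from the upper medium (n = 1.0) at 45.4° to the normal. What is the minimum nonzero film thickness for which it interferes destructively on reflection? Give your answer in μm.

At the upper boundary (n = 1.0 to n = 1.386) the reflected ray undergoes a half-wave phase shift.
Bottom surface (1.386 → 1.642): reflection off a higher-index medium gives a half-wave phase shift.
The two reflections carry the same phase change, so no net offset.
With no net inversion, destructive interference in reflection requires 2 n t cos θ_r = (m + ½) λ.
Snell's law: 1.0 sin 45.4° = 1.386 sin θ_r → sin θ_r = 0.514, cos θ_r = 0.858.
Minimum at m = 0: t = λ / (4 n cos θ_r) = 633 / (4 × 1.386 × 0.858) = 133 nm.

0.133 μm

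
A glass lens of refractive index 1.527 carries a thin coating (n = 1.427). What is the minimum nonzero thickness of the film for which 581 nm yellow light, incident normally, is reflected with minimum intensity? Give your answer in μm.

0.102 μm

At the upper boundary (n = 1.0 to n = 1.427) the reflected ray undergoes a half-wave phase shift.
At the lower boundary (n = 1.427 to n = 1.527) the reflected ray undergoes a half-wave phase shift.
Zero or two π shifts → no net half-wave offset.
So the condition for destructive reflection is 2 n t = (m + ½) λ.
Minimum at m = 0: t = λ / (4 n) = 581 / (4 × 1.427) = 102 nm.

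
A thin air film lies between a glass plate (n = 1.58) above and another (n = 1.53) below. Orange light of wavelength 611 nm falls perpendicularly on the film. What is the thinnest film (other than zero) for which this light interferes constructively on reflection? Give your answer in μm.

0.153 μm

Top surface (1.58 → 1.0): reflection off a lower-index medium gives no phase shift.
Ray reflecting at the bottom interface goes from n = 1.0 toward n = 1.53: a half-wave phase shift.
Net: one phase inversion between the two reflected rays.
So the condition for constructive reflection is 2 n t = (m + ½) λ.
Minimum at m = 0: t = λ / (4 n) = 611 / (4 × 1.0) = 153 nm.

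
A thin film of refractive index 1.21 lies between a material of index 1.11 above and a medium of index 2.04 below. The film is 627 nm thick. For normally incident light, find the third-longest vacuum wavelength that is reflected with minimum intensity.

Top surface (1.11 → 1.21): reflection off a higher-index medium gives a half-wave phase shift.
At the lower boundary (n = 1.21 to n = 2.04) the reflected ray undergoes a half-wave phase shift.
The two reflections carry the same phase change, so no net offset.
So the condition for destructive reflection is 2 n t = (m + ½) λ.
λ = 2 n t / (m + ½). The third-longest wavelength is m = 2: λ = 2 × 1.21 × 627 / 2.50 = 607 nm.

607 nm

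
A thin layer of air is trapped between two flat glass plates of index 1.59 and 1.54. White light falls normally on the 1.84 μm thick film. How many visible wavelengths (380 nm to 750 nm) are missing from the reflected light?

At the upper boundary (n = 1.59 to n = 1.0) the reflected ray undergoes no phase shift.
At the lower boundary (n = 1.0 to n = 1.54) the reflected ray undergoes a half-wave phase shift.
Net: one phase inversion between the two reflected rays.
So the condition for destructive reflection is 2 n t = m λ.
λ = 2 n t / m = 3680 / m nm.
m=4: 920 nm (IR); m=5: 736 nm (visible); m=6: 613 nm (visible); m=7: 526 nm (visible); m=8: 460 nm (visible); m=9: 409 nm (visible); m=10: 368 nm (UV).

5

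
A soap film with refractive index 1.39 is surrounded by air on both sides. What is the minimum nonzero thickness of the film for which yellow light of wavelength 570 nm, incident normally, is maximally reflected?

At the upper boundary (n = 1.0 to n = 1.39) the reflected ray undergoes a half-wave phase shift.
Bottom surface (1.39 → 1.0): reflection off a lower-index medium gives no phase shift.
The two reflections differ by half a wavelength.
For strong reflection here: 2 n t = (m + ½) λ.
Minimum at m = 0: t = λ / (4 n) = 570 / (4 × 1.39) = 103 nm.

103 nm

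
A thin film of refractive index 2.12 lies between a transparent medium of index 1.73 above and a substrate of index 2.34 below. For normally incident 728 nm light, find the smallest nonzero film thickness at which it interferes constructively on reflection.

172 nm

Ray reflecting at the top interface goes from n = 1.73 toward n = 2.12: a half-wave phase shift.
Bottom surface (2.12 → 2.34): reflection off a higher-index medium gives a half-wave phase shift.
Net: no relative phase inversion (both shifts match).
For bright reflection here: 2 n t = m λ.
Minimum nonzero at m = 1: t = λ / (2 n) = 728 / (2 × 2.12) = 172 nm.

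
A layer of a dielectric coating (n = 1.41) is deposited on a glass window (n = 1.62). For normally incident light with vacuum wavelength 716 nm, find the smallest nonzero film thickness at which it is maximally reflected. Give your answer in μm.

0.254 μm

Top surface (1.0 → 1.41): reflection off a higher-index medium gives a half-wave phase shift.
At the lower boundary (n = 1.41 to n = 1.62) the reflected ray undergoes a half-wave phase shift.
Net: no relative phase inversion (both shifts match).
With no net inversion, constructive interference in reflection requires 2 n t = m λ.
Minimum nonzero at m = 1: t = λ / (2 n) = 716 / (2 × 1.41) = 254 nm.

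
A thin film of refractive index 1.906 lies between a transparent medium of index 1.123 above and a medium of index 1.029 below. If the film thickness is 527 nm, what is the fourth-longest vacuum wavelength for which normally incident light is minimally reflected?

At the upper boundary (n = 1.123 to n = 1.906) the reflected ray undergoes a half-wave phase shift.
At the lower boundary (n = 1.906 to n = 1.029) the reflected ray undergoes no phase shift.
Net: one phase inversion between the two reflected rays.
For minimum reflection here: 2 n t = m λ.
λ = 2 n t / m. The fourth-longest wavelength is m = 4: λ = 2 × 1.906 × 527 / 4.00 = 502 nm.

502 nm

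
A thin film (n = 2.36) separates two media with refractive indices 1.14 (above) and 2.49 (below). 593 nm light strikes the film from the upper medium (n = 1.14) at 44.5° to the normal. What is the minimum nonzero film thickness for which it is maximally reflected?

134 nm

Top surface (1.14 → 2.36): reflection off a higher-index medium gives a half-wave phase shift.
At the lower boundary (n = 2.36 to n = 2.49) the reflected ray undergoes a half-wave phase shift.
Zero or two π shifts → no net half-wave offset.
For maximum reflection here: 2 n t cos θ_r = m λ.
Snell's law: 1.14 sin 44.5° = 2.36 sin θ_r → sin θ_r = 0.339, cos θ_r = 0.941.
Minimum nonzero at m = 1: t = λ / (2 n cos θ_r) = 593 / (2 × 2.36 × 0.941) = 134 nm.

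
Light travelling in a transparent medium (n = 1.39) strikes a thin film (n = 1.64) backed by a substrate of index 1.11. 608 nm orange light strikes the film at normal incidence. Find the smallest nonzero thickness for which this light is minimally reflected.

185 nm

Ray reflecting at the top interface goes from n = 1.39 toward n = 1.64: a half-wave phase shift.
At the lower boundary (n = 1.64 to n = 1.11) the reflected ray undergoes no phase shift.
Exactly one π shift → a net half-wave offset.
With one net inversion, destructive interference in reflection requires 2 n t = m λ.
The smallest nonzero thickness corresponds to m = 1: t = m λ / (2 n) = 1.00 × 608 / (2 × 1.64) = 185 nm.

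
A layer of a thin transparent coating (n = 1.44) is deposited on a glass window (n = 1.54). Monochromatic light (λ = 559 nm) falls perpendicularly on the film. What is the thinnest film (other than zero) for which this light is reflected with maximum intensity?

194 nm

Top surface (1.0 → 1.44): reflection off a higher-index medium gives a half-wave phase shift.
Bottom surface (1.44 → 1.54): reflection off a higher-index medium gives a half-wave phase shift.
Zero or two π shifts → no net half-wave offset.
With no net inversion, constructive interference in reflection requires 2 n t = m λ.
Minimum nonzero at m = 1: t = λ / (2 n) = 559 / (2 × 1.44) = 194 nm.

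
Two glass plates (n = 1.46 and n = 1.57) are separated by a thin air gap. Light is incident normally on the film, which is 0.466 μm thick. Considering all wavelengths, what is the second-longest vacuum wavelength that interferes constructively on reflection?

Top surface (1.46 → 1.0): reflection off a lower-index medium gives no phase shift.
Ray reflecting at the bottom interface goes from n = 1.0 toward n = 1.57: a half-wave phase shift.
Net: one phase inversion between the two reflected rays.
With one net inversion, constructive interference in reflection requires 2 n t = (m + ½) λ.
λ = 2 n t / (m + ½). The second-longest wavelength is m = 1: λ = 2 × 1.0 × 466 / 1.50 = 621 nm.

621 nm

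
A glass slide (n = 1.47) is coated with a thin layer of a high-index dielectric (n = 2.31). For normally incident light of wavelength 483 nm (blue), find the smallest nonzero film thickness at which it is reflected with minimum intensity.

105 nm

Top surface (1.0 → 2.31): reflection off a higher-index medium gives a half-wave phase shift.
Bottom surface (2.31 → 1.47): reflection off a lower-index medium gives no phase shift.
The two reflections differ by half a wavelength.
So the condition for destructive reflection is 2 n t = m λ.
Minimum nonzero at m = 1: t = λ / (2 n) = 483 / (2 × 2.31) = 105 nm.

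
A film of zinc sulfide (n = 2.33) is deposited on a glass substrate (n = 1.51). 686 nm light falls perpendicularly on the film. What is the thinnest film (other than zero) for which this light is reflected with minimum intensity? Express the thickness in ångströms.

1472 Å

Ray reflecting at the top interface goes from n = 1.0 toward n = 2.33: a half-wave phase shift.
Bottom surface (2.33 → 1.51): reflection off a lower-index medium gives no phase shift.
Net: one phase inversion between the two reflected rays.
With one net inversion, destructive interference in reflection requires 2 n t = m λ.
Minimum nonzero at m = 1: t = λ / (2 n) = 686 / (2 × 2.33) = 147 nm.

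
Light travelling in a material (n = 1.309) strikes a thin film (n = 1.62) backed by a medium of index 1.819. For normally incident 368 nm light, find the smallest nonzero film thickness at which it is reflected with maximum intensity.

Top surface (1.309 → 1.62): reflection off a higher-index medium gives a half-wave phase shift.
Ray reflecting at the bottom interface goes from n = 1.62 toward n = 1.819: a half-wave phase shift.
The two reflections carry the same phase change, so no net offset.
For strong reflection here: 2 n t = m λ.
Minimum nonzero at m = 1: t = λ / (2 n) = 368 / (2 × 1.62) = 114 nm.

114 nm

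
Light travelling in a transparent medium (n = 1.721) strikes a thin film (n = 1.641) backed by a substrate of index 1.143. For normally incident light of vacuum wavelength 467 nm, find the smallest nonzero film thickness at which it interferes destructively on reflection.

At the upper boundary (n = 1.721 to n = 1.641) the reflected ray undergoes no phase shift.
Ray reflecting at the bottom interface goes from n = 1.641 toward n = 1.143: no phase shift.
Net: no relative phase inversion (both shifts match).
So the condition for destructive reflection is 2 n t = (m + ½) λ.
Minimum at m = 0: t = λ / (4 n) = 467 / (4 × 1.641) = 71.1 nm.

71.1 nm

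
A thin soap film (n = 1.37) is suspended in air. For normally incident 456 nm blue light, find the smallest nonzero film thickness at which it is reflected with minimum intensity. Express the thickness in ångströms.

1664 Å

Ray reflecting at the top interface goes from n = 1.0 toward n = 1.37: a half-wave phase shift.
Ray reflecting at the bottom interface goes from n = 1.37 toward n = 1.0: no phase shift.
Exactly one π shift → a net half-wave offset.
So the condition for destructive reflection is 2 n t = m λ.
Minimum nonzero at m = 1: t = λ / (2 n) = 456 / (2 × 1.37) = 166 nm.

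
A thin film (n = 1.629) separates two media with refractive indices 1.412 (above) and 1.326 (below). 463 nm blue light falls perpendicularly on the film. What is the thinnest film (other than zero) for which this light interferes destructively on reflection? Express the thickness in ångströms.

1421 Å

At the upper boundary (n = 1.412 to n = 1.629) the reflected ray undergoes a half-wave phase shift.
At the lower boundary (n = 1.629 to n = 1.326) the reflected ray undergoes no phase shift.
Exactly one π shift → a net half-wave offset.
For weak reflection here: 2 n t = m λ.
Minimum nonzero at m = 1: t = λ / (2 n) = 463 / (2 × 1.629) = 142 nm.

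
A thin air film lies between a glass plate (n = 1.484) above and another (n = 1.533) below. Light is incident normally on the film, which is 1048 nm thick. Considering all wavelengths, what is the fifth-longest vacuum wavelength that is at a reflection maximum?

Ray reflecting at the top interface goes from n = 1.484 toward n = 1.0: no phase shift.
Ray reflecting at the bottom interface goes from n = 1.0 toward n = 1.533: a half-wave phase shift.
Exactly one π shift → a net half-wave offset.
With one net inversion, constructive interference in reflection requires 2 n t = (m + ½) λ.
λ = 2 n t / (m + ½). The fifth-longest wavelength is m = 4: λ = 2 × 1.0 × 1048 / 4.50 = 466 nm.

466 nm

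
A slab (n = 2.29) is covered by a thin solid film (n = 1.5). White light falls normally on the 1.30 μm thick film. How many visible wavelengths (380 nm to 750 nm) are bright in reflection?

At the upper boundary (n = 1.0 to n = 1.5) the reflected ray undergoes a half-wave phase shift.
At the lower boundary (n = 1.5 to n = 2.29) the reflected ray undergoes a half-wave phase shift.
The two reflections carry the same phase change, so no net offset.
With no net inversion, constructive interference in reflection requires 2 n t = m λ.
λ = 2 n t / m = 3900 / m nm.
m=5: 780 nm (IR); m=6: 650 nm (visible); m=7: 557 nm (visible); m=8: 488 nm (visible); m=9: 433 nm (visible); m=10: 390 nm (visible); m=11: 355 nm (UV).

5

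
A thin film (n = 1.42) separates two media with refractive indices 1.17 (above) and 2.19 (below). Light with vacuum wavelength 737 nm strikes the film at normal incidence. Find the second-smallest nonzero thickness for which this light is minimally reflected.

389 nm

At the upper boundary (n = 1.17 to n = 1.42) the reflected ray undergoes a half-wave phase shift.
At the lower boundary (n = 1.42 to n = 2.19) the reflected ray undergoes a half-wave phase shift.
Zero or two π shifts → no net half-wave offset.
With no net inversion, destructive interference in reflection requires 2 n t = (m + ½) λ.
The second-smallest nonzero thickness corresponds to m = 1: t = (m + ½) λ / (2 n) = 1.50 × 737 / (2 × 1.42) = 389 nm.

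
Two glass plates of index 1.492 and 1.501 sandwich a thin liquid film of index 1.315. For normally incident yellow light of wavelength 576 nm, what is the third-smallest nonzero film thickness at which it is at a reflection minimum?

At the upper boundary (n = 1.492 to n = 1.315) the reflected ray undergoes no phase shift.
At the lower boundary (n = 1.315 to n = 1.501) the reflected ray undergoes a half-wave phase shift.
Net: one phase inversion between the two reflected rays.
With one net inversion, destructive interference in reflection requires 2 n t = m λ.
The third-smallest nonzero thickness corresponds to m = 3: t = m λ / (2 n) = 3.00 × 576 / (2 × 1.315) = 657 nm.

657 nm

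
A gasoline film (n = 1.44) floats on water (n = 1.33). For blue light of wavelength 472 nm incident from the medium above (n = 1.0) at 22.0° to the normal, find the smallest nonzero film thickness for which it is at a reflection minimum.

Ray reflecting at the top interface goes from n = 1.0 toward n = 1.44: a half-wave phase shift.
Bottom surface (1.44 → 1.33): reflection off a lower-index medium gives no phase shift.
The two reflections differ by half a wavelength.
For dark reflection here: 2 n t cos θ_r = m λ.
Snell's law: 1.0 sin 22.0° = 1.44 sin θ_r → sin θ_r = 0.260, cos θ_r = 0.966.
Minimum nonzero at m = 1: t = λ / (2 n cos θ_r) = 472 / (2 × 1.44 × 0.966) = 170 nm.

170 nm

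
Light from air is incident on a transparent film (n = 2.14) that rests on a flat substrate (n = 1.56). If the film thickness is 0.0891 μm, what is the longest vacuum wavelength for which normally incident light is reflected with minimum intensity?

At the upper boundary (n = 1.0 to n = 2.14) the reflected ray undergoes a half-wave phase shift.
At the lower boundary (n = 2.14 to n = 1.56) the reflected ray undergoes no phase shift.
Net: one phase inversion between the two reflected rays.
With one net inversion, destructive interference in reflection requires 2 n t = m λ.
λ = 2 n t / m. The longest wavelength is m = 1: λ = 2 × 2.14 × 89.1 / 1.00 = 381 nm.

381 nm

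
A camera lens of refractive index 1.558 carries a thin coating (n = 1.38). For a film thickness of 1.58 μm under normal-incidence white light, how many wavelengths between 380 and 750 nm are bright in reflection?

6

Top surface (1.0 → 1.38): reflection off a higher-index medium gives a half-wave phase shift.
At the lower boundary (n = 1.38 to n = 1.558) the reflected ray undergoes a half-wave phase shift.
Zero or two π shifts → no net half-wave offset.
For maximum reflection here: 2 n t = m λ.
λ = 2 n t / m = 4361 / m nm.
m=5: 872 nm (IR); m=6: 727 nm (visible); m=7: 623 nm (visible); m=8: 545 nm (visible); m=9: 485 nm (visible); m=10: 436 nm (visible); m=11: 396 nm (visible); m=12: 363 nm (UV).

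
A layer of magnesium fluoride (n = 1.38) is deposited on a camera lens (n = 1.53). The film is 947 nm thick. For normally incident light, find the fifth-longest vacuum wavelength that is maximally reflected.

Top surface (1.0 → 1.38): reflection off a higher-index medium gives a half-wave phase shift.
Bottom surface (1.38 → 1.53): reflection off a higher-index medium gives a half-wave phase shift.
The two reflections carry the same phase change, so no net offset.
So the condition for constructive reflection is 2 n t = m λ.
λ = 2 n t / m. The fifth-longest wavelength is m = 5: λ = 2 × 1.38 × 947 / 5.00 = 523 nm.

523 nm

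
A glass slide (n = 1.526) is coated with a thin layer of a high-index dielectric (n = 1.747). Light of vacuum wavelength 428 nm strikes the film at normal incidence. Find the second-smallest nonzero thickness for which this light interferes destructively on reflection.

Ray reflecting at the top interface goes from n = 1.0 toward n = 1.747: a half-wave phase shift.
Bottom surface (1.747 → 1.526): reflection off a lower-index medium gives no phase shift.
Net: one phase inversion between the two reflected rays.
So the condition for destructive reflection is 2 n t = m λ.
The second-smallest nonzero thickness corresponds to m = 2: t = m λ / (2 n) = 2.00 × 428 / (2 × 1.747) = 245 nm.

245 nm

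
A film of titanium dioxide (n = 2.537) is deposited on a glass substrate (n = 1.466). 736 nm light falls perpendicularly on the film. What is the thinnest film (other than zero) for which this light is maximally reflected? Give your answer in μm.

0.0725 μm

At the upper boundary (n = 1.0 to n = 2.537) the reflected ray undergoes a half-wave phase shift.
Ray reflecting at the bottom interface goes from n = 2.537 toward n = 1.466: no phase shift.
Net: one phase inversion between the two reflected rays.
For maximum reflection here: 2 n t = (m + ½) λ.
Minimum at m = 0: t = λ / (4 n) = 736 / (4 × 2.537) = 72.5 nm.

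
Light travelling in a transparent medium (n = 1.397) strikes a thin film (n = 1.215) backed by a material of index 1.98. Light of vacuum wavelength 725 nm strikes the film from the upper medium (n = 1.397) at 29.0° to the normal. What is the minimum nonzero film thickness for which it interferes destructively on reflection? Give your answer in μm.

0.359 μm

Top surface (1.397 → 1.215): reflection off a lower-index medium gives no phase shift.
Bottom surface (1.215 → 1.98): reflection off a higher-index medium gives a half-wave phase shift.
Net: one phase inversion between the two reflected rays.
For weak reflection here: 2 n t cos θ_r = m λ.
Snell's law: 1.397 sin 29.0° = 1.215 sin θ_r → sin θ_r = 0.557, cos θ_r = 0.830.
Minimum nonzero at m = 1: t = λ / (2 n cos θ_r) = 725 / (2 × 1.215 × 0.830) = 359 nm.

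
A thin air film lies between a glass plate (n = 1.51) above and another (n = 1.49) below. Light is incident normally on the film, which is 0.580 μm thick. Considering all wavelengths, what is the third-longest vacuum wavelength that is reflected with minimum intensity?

At the upper boundary (n = 1.51 to n = 1.0) the reflected ray undergoes no phase shift.
Bottom surface (1.0 → 1.49): reflection off a higher-index medium gives a half-wave phase shift.
The two reflections differ by half a wavelength.
So the condition for destructive reflection is 2 n t = m λ.
λ = 2 n t / m. The third-longest wavelength is m = 3: λ = 2 × 1.0 × 580 / 3.00 = 387 nm.

387 nm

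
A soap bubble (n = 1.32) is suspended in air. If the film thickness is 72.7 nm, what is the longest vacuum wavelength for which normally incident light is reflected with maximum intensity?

384 nm

Ray reflecting at the top interface goes from n = 1.0 toward n = 1.32: a half-wave phase shift.
At the lower boundary (n = 1.32 to n = 1.0) the reflected ray undergoes no phase shift.
Net: one phase inversion between the two reflected rays.
So the condition for constructive reflection is 2 n t = (m + ½) λ.
λ = 2 n t / (m + ½). The longest wavelength is m = 0: λ = 2 × 1.32 × 72.7 / 0.500 = 384 nm.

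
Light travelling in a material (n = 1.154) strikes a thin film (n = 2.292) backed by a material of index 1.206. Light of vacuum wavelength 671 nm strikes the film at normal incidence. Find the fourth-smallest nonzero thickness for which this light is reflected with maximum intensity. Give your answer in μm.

At the upper boundary (n = 1.154 to n = 2.292) the reflected ray undergoes a half-wave phase shift.
At the lower boundary (n = 2.292 to n = 1.206) the reflected ray undergoes no phase shift.
Exactly one π shift → a net half-wave offset.
With one net inversion, constructive interference in reflection requires 2 n t = (m + ½) λ.
The fourth-smallest nonzero thickness corresponds to m = 3: t = (m + ½) λ / (2 n) = 3.50 × 671 / (2 × 2.292) = 512 nm.

0.512 μm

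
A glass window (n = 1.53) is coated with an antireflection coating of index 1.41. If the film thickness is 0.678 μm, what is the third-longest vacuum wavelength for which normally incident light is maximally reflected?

637 nm

At the upper boundary (n = 1.0 to n = 1.41) the reflected ray undergoes a half-wave phase shift.
At the lower boundary (n = 1.41 to n = 1.53) the reflected ray undergoes a half-wave phase shift.
Net: no relative phase inversion (both shifts match).
For maximum reflection here: 2 n t = m λ.
λ = 2 n t / m. The third-longest wavelength is m = 3: λ = 2 × 1.41 × 678 / 3.00 = 637 nm.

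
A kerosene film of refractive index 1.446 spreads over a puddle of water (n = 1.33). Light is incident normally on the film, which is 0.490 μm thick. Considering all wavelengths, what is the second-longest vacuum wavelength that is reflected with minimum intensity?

At the upper boundary (n = 1.0 to n = 1.446) the reflected ray undergoes a half-wave phase shift.
Bottom surface (1.446 → 1.33): reflection off a lower-index medium gives no phase shift.
The two reflections differ by half a wavelength.
With one net inversion, destructive interference in reflection requires 2 n t = m λ.
λ = 2 n t / m. The second-longest wavelength is m = 2: λ = 2 × 1.446 × 490 / 2.00 = 709 nm.

709 nm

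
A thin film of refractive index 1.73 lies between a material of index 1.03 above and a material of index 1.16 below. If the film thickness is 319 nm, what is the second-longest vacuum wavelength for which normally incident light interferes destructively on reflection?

552 nm

Top surface (1.03 → 1.73): reflection off a higher-index medium gives a half-wave phase shift.
At the lower boundary (n = 1.73 to n = 1.16) the reflected ray undergoes no phase shift.
The two reflections differ by half a wavelength.
For dark reflection here: 2 n t = m λ.
λ = 2 n t / m. The second-longest wavelength is m = 2: λ = 2 × 1.73 × 319 / 2.00 = 552 nm.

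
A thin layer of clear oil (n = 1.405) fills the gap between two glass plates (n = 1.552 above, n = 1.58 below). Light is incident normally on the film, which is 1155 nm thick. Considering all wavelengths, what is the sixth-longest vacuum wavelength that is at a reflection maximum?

Ray reflecting at the top interface goes from n = 1.552 toward n = 1.405: no phase shift.
Bottom surface (1.405 → 1.58): reflection off a higher-index medium gives a half-wave phase shift.
Net: one phase inversion between the two reflected rays.
For bright reflection here: 2 n t = (m + ½) λ.
λ = 2 n t / (m + ½). The sixth-longest wavelength is m = 5: λ = 2 × 1.405 × 1155 / 5.50 = 590 nm.

590 nm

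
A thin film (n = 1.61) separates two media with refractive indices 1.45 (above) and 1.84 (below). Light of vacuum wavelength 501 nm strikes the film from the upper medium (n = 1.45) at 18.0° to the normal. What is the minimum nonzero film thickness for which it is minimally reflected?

81.0 nm

At the upper boundary (n = 1.45 to n = 1.61) the reflected ray undergoes a half-wave phase shift.
At the lower boundary (n = 1.61 to n = 1.84) the reflected ray undergoes a half-wave phase shift.
Zero or two π shifts → no net half-wave offset.
So the condition for destructive reflection is 2 n t cos θ_r = (m + ½) λ.
Snell's law: 1.45 sin 18.0° = 1.61 sin θ_r → sin θ_r = 0.278, cos θ_r = 0.960.
Minimum at m = 0: t = λ / (4 n cos θ_r) = 501 / (4 × 1.61 × 0.960) = 81.0 nm.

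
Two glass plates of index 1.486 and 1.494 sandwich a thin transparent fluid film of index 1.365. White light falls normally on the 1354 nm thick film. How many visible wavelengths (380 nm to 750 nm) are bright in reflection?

5

Ray reflecting at the top interface goes from n = 1.486 toward n = 1.365: no phase shift.
Bottom surface (1.365 → 1.494): reflection off a higher-index medium gives a half-wave phase shift.
Net: one phase inversion between the two reflected rays.
For strong reflection here: 2 n t = (m + ½) λ.
λ = 2 n t / (m + ½) = 3696 / (m + ½) nm.
m=4: 821 nm (IR); m=5: 672 nm (visible); m=6: 569 nm (visible); m=7: 493 nm (visible); m=8: 435 nm (visible); m=9: 389 nm (visible); m=10: 352 nm (UV).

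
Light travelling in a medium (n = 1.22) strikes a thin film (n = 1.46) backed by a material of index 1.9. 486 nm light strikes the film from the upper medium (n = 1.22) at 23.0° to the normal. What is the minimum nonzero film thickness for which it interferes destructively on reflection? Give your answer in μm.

Top surface (1.22 → 1.46): reflection off a higher-index medium gives a half-wave phase shift.
Bottom surface (1.46 → 1.9): reflection off a higher-index medium gives a half-wave phase shift.
The two reflections carry the same phase change, so no net offset.
For minimum reflection here: 2 n t cos θ_r = (m + ½) λ.
Snell's law: 1.22 sin 23.0° = 1.46 sin θ_r → sin θ_r = 0.327, cos θ_r = 0.945.
Minimum at m = 0: t = λ / (4 n cos θ_r) = 486 / (4 × 1.46 × 0.945) = 88.0 nm.

0.0880 μm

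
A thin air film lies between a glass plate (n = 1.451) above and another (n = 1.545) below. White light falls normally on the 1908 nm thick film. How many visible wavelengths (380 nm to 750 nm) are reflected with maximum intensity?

5

At the upper boundary (n = 1.451 to n = 1.0) the reflected ray undergoes no phase shift.
Bottom surface (1.0 → 1.545): reflection off a higher-index medium gives a half-wave phase shift.
The two reflections differ by half a wavelength.
So the condition for constructive reflection is 2 n t = (m + ½) λ.
λ = 2 n t / (m + ½) = 3816 / (m + ½) nm.
m=4: 848 nm (IR); m=5: 694 nm (visible); m=6: 587 nm (visible); m=7: 509 nm (visible); m=8: 449 nm (visible); m=9: 402 nm (visible); m=10: 363 nm (UV).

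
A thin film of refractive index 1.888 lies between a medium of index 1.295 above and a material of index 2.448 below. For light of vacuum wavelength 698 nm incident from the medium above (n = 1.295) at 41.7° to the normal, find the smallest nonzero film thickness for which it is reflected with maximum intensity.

Top surface (1.295 → 1.888): reflection off a higher-index medium gives a half-wave phase shift.
Bottom surface (1.888 → 2.448): reflection off a higher-index medium gives a half-wave phase shift.
The two reflections carry the same phase change, so no net offset.
For maximum reflection here: 2 n t cos θ_r = m λ.
Snell's law: 1.295 sin 41.7° = 1.888 sin θ_r → sin θ_r = 0.456, cos θ_r = 0.890.
Minimum nonzero at m = 1: t = λ / (2 n cos θ_r) = 698 / (2 × 1.888 × 0.890) = 208 nm.

208 nm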